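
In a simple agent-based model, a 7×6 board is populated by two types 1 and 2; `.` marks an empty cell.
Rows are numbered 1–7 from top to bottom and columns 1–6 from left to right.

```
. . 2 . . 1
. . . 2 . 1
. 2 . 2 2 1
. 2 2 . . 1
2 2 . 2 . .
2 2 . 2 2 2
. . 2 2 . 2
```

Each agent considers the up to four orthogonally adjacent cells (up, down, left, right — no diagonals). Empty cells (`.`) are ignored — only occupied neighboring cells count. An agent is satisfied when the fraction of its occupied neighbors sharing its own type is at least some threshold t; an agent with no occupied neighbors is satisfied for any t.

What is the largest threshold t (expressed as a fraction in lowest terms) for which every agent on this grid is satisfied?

1/2

Row 1: (1,3)2 — no occupied neighbors · (1,6)1 1/1
Row 2: (2,4)2 1/1 · (2,6)1 2/2
Row 3: (3,2)2 1/1 · (3,4)2 2/2 · (3,5)2 1/2 · (3,6)1 2/3
Row 4: (4,2)2 3/3 · (4,3)2 1/1 · (4,6)1 1/1
Row 5: (5,1)2 2/2 · (5,2)2 3/3 · (5,4)2 1/1
Row 6: (6,1)2 2/2 · (6,2)2 2/2 · (6,4)2 3/3 · (6,5)2 2/2 · (6,6)2 2/2
Row 7: (7,3)2 1/1 · (7,4)2 2/2 · (7,6)2 1/1
The smallest same-type fraction is 1/2 at (3,5), which reduces to 1/2. Any threshold above that leaves this agent unsatisfied.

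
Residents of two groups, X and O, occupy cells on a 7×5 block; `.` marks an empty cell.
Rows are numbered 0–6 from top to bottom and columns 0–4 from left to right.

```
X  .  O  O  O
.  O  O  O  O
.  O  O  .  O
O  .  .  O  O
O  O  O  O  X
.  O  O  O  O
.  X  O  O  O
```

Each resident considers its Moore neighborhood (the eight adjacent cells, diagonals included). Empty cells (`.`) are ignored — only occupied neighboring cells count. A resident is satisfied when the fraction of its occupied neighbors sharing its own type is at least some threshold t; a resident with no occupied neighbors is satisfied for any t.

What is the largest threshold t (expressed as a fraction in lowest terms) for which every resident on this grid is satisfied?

0/1

Row 0: (0,0)X 0/1 · (0,2)O 4/4 · (0,3)O 5/5 · (0,4)O 3/3
Row 1: (1,1)O 4/5 · (1,2)O 6/6 · (1,3)O 7/7 · (1,4)O 4/4
Row 2: (2,1)O 4/4 · (2,2)O 5/5 · (2,4)O 4/4
Row 3: (3,0)O 3/3 · (3,3)O 5/6 · (3,4)O 3/4
Row 4: (4,0)O 3/3 · (4,1)O 5/5 · (4,2)O 6/6 · (4,3)O 6/7 · (4,4)X 0/5
Row 5: (5,1)O 5/6 · (5,2)O 7/8 · (5,3)O 7/8 · (5,4)O 4/5
Row 6: (6,1)X 0/3 · (6,2)O 4/5 · (6,3)O 5/5 · (6,4)O 3/3
The smallest same-type fraction is 0/1 at (0,0), which reduces to 0/1. Any threshold above that leaves this resident unsatisfied.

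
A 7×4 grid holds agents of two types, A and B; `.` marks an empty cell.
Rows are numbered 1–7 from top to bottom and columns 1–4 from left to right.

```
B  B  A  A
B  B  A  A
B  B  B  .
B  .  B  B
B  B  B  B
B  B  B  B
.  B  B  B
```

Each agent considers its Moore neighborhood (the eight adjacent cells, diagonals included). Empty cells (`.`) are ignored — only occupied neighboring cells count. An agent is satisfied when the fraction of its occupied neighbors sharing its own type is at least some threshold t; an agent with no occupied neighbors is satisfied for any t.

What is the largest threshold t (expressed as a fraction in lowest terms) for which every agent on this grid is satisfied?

Row 1: (1,1)B 3/3 · (1,2)B 3/5 · (1,3)A 3/5 · (1,4)A 3/3
Row 2: (2,1)B 5/5 · (2,2)B 6/8 · (2,3)A 3/7 · (2,4)A 3/4
Row 3: (3,1)B 4/4 · (3,2)B 6/7 · (3,3)B 4/6
Row 4: (4,1)B 4/4 · (4,3)B 6/6 · (4,4)B 4/4
Row 5: (5,1)B 4/4 · (5,2)B 7/7 · (5,3)B 7/7 · (5,4)B 5/5
Row 6: (6,1)B 4/4 · (6,2)B 7/7 · (6,3)B 8/8 · (6,4)B 5/5
Row 7: (7,2)B 4/4 · (7,3)B 5/5 · (7,4)B 3/3
The smallest same-type fraction is 3/7 at (2,3), which reduces to 3/7. Any threshold above that leaves this agent unsatisfied.

3/7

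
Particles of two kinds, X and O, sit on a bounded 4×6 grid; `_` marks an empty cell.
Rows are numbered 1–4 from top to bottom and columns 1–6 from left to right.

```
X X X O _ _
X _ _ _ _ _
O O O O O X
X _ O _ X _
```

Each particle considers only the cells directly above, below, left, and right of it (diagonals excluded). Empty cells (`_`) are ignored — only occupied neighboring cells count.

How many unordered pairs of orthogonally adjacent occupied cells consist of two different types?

5

Scan each occupied cell's neighbors to the right and below so each pair is counted once.
From row 1: 1 unlike of 4 pairs (running 1/4).
From row 2: 1 unlike of 1 pairs (running 2/5).
From row 3: 3 unlike of 8 pairs (running 5/13).
Total adjacent occupied pairs: 13; unlike-type pairs: 5.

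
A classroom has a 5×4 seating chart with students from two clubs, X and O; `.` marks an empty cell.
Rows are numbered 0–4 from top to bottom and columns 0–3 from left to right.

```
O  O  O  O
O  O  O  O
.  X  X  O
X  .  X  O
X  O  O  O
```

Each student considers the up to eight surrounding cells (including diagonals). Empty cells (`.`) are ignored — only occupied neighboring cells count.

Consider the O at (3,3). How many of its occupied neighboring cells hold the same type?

3

Occupied neighbors of (3,3): (2,2)=X, (2,3)=O, (3,2)=X, (4,2)=O, (4,3)=O.
Same type (O): 3 of 5.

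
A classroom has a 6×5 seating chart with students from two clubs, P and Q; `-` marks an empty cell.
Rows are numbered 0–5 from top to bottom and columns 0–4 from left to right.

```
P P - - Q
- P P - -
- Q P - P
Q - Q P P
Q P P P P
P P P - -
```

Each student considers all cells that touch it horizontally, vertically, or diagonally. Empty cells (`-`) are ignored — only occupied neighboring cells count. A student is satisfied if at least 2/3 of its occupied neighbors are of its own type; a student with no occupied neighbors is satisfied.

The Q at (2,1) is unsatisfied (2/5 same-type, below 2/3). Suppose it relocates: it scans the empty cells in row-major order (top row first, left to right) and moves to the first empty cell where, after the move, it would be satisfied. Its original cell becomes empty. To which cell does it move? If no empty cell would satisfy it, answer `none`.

none

Vacating (2,1). Empty cells in order:
  (0,2): 0/3 same-type → still unsatisfied.
  (0,3): 1/2 same-type → still unsatisfied.
  (1,0): 0/3 same-type → still unsatisfied.
  (1,3): 1/4 same-type → still unsatisfied.
  (1,4): 1/2 same-type → still unsatisfied.
  (2,0): 1/2 same-type → still unsatisfied.
  (2,3): 1/6 same-type → still unsatisfied.
  (3,1): 3/6 same-type → still unsatisfied.
  (5,3): 0/4 same-type → still unsatisfied.
  (5,4): 0/2 same-type → still unsatisfied.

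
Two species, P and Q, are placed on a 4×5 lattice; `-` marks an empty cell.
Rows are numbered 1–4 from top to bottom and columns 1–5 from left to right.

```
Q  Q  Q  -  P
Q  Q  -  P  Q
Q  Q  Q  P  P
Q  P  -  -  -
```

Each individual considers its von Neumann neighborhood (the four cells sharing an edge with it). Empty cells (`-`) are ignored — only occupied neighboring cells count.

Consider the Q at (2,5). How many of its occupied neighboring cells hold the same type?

Occupied neighbors of (2,5): (1,5)=P, (3,5)=P, (2,4)=P.
Same type (Q): 0 of 3.

0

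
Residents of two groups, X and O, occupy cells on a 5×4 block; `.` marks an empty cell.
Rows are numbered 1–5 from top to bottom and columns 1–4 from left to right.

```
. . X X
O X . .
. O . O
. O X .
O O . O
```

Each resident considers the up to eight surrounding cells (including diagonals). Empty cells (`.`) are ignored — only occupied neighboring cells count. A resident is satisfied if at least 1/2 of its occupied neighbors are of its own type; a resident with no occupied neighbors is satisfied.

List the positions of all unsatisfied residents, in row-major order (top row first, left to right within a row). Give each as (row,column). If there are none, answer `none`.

(2,2), (3,4), (4,3), (5,4)

(1,3)X 2/2 ok
(1,4)X 1/1 ok
(2,1)O 1/2 ok
(2,2)X 1/3 unhappy
(3,2)O 2/4 ok
(3,4)O 0/1 unhappy
(4,2)O 3/4 ok
(4,3)X 0/5 unhappy
(5,1)O 2/2 ok
(5,2)O 2/3 ok
(5,4)O 0/1 unhappy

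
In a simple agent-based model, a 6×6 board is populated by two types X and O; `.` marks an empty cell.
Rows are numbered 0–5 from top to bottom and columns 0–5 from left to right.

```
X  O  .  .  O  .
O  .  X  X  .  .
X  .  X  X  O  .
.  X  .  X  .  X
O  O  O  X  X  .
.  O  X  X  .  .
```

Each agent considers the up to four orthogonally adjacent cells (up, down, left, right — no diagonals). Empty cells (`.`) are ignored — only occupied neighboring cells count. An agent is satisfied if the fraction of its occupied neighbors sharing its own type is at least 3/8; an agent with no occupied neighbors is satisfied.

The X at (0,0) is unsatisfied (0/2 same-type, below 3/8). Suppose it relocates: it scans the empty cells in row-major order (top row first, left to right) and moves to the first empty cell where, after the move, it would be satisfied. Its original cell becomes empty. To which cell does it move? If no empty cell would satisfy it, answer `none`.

Vacating (0,0). Empty cells in order:
  (0,2): 1/2 same-type → satisfied — stop here.

(0,2)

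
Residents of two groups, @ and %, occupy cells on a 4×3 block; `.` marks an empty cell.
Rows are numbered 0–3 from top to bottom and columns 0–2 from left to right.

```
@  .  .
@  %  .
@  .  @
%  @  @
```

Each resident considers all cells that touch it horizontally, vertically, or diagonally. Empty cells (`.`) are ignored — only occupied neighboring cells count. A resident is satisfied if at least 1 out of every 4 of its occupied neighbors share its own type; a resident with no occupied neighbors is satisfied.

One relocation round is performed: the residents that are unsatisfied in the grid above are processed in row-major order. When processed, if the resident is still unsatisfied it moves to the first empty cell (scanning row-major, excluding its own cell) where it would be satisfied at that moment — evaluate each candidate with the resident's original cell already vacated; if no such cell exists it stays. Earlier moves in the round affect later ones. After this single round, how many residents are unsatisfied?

0

Initially unsatisfied (in order): (1,1), (3,0).
  (1,1) → (0,2).
  (3,0) → (0,1).
Resulting grid:
@ % %
@ . .
@ . @
. @ @
All satisfied now.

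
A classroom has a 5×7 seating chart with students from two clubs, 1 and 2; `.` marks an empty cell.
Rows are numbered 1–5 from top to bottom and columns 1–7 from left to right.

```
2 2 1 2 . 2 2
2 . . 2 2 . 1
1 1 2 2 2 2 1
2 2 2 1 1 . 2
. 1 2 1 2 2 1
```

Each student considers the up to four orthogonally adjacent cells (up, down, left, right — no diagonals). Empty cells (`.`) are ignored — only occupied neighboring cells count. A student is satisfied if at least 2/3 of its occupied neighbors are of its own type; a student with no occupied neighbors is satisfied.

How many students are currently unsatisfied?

(1,1)2 2/2 ok
(1,2)2 1/2 unhappy
(1,3)1 0/2 unhappy
(1,4)2 1/2 unhappy
(1,6)2 1/1 ok
(1,7)2 1/2 unhappy
(2,1)2 1/2 unhappy
(2,4)2 3/3 ok
(2,5)2 2/2 ok
(2,7)1 1/2 unhappy
(3,1)1 1/3 unhappy
(3,2)1 1/3 unhappy
(3,3)2 2/3 ok
(3,4)2 3/4 ok
(3,5)2 3/4 ok
(3,6)2 1/2 unhappy
(3,7)1 1/3 unhappy
(4,1)2 1/2 unhappy
(4,2)2 2/4 unhappy
(4,3)2 3/4 ok
(4,4)1 2/4 unhappy
(4,5)1 1/3 unhappy
(4,7)2 0/2 unhappy
(5,2)1 0/2 unhappy
(5,3)2 1/3 unhappy
(5,4)1 1/3 unhappy
(5,5)2 1/3 unhappy
(5,6)2 1/2 unhappy
(5,7)1 0/2 unhappy
Unsatisfied: (1,2), (1,3), (1,4), (1,7), (2,1), (2,7), (3,1), (3,2), (3,6), (3,7), (4,1), (4,2), (4,4), (4,5), (4,7), (5,2), (5,3), (5,4), (5,5), (5,6), (5,7) — 21 in total.

21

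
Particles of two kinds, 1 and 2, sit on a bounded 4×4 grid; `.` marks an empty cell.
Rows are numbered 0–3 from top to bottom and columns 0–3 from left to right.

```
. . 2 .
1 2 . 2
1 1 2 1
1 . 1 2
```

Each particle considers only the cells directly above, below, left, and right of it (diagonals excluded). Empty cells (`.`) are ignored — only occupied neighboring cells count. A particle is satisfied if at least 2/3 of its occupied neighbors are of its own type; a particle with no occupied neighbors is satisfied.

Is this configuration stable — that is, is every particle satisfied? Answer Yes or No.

(0,2)2 0/0 ok
(1,0)1 1/2 unhappy
(1,1)2 0/2 unhappy
(1,3)2 0/1 unhappy
(2,0)1 3/3 ok
(2,1)1 1/3 unhappy
(2,2)2 0/3 unhappy
(2,3)1 0/3 unhappy
(3,0)1 1/1 ok
(3,2)1 0/2 unhappy
(3,3)2 0/2 unhappy
For instance (1,0) has only 1/2 same-type neighbors, below 2/3.

No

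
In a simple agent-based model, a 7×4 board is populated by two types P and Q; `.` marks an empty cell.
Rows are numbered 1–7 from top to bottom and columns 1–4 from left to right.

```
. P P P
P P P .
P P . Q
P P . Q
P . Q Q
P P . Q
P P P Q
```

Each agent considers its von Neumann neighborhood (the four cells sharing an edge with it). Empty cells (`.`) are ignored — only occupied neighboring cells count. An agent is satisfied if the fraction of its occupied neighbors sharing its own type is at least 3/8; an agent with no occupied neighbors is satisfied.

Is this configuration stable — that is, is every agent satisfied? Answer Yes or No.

Row 1: (1,2)P 2/2 ok · (1,3)P 3/3 ok · (1,4)P 1/1 ok
Row 2: (2,1)P 2/2 ok · (2,2)P 4/4 ok · (2,3)P 2/2 ok
Row 3: (3,1)P 3/3 ok · (3,2)P 3/3 ok · (3,4)Q 1/1 ok
Row 4: (4,1)P 3/3 ok · (4,2)P 2/2 ok · (4,4)Q 2/2 ok
Row 5: (5,1)P 2/2 ok · (5,3)Q 1/1 ok · (5,4)Q 3/3 ok
Row 6: (6,1)P 3/3 ok · (6,2)P 2/2 ok · (6,4)Q 2/2 ok
Row 7: (7,1)P 2/2 ok · (7,2)P 3/3 ok · (7,3)P 1/2 ok · (7,4)Q 1/2 ok
All meet the threshold, so the configuration is stable.

Yes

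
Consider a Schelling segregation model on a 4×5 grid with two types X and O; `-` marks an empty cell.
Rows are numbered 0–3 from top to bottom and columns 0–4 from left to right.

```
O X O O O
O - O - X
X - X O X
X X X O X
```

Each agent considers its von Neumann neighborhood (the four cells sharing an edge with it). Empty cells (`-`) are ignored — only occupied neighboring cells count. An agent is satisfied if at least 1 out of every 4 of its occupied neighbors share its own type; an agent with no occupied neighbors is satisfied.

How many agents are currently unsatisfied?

1

(0,0)O 1/2 ✓
(0,1)X 0/2 ✗
(0,2)O 2/3 ✓
(0,3)O 2/2 ✓
(0,4)O 1/2 ✓
(1,0)O 1/2 ✓
(1,2)O 1/2 ✓
(1,4)X 1/2 ✓
(2,0)X 1/2 ✓
(2,2)X 1/3 ✓
(2,3)O 1/3 ✓
(2,4)X 2/3 ✓
(3,0)X 2/2 ✓
(3,1)X 2/2 ✓
(3,2)X 2/3 ✓
(3,3)O 1/3 ✓
(3,4)X 1/2 ✓
Unsatisfied: (0,1) — 1 in total.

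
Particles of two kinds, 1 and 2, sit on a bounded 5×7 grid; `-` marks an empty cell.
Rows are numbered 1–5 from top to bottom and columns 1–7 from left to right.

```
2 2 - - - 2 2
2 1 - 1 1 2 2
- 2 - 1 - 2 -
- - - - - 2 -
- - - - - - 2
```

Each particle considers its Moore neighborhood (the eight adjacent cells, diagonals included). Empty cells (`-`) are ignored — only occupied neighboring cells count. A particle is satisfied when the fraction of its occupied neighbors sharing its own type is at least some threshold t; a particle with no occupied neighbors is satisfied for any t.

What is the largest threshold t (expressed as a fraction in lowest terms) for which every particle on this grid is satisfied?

0/1

(1,1)2 2/3
(1,2)2 2/3
(1,6)2 3/4
(1,7)2 3/3
(2,1)2 3/4
(2,2)1 0/4
(2,4)1 2/2
(2,5)1 2/5
(2,6)2 4/5
(2,7)2 4/4
(3,2)2 1/2
(3,4)1 2/2
(3,6)2 3/4
(4,6)2 2/2
(5,7)2 1/1
The smallest same-type fraction is 0/4 at (2,2), which reduces to 0/1. Any threshold above that leaves this particle unsatisfied.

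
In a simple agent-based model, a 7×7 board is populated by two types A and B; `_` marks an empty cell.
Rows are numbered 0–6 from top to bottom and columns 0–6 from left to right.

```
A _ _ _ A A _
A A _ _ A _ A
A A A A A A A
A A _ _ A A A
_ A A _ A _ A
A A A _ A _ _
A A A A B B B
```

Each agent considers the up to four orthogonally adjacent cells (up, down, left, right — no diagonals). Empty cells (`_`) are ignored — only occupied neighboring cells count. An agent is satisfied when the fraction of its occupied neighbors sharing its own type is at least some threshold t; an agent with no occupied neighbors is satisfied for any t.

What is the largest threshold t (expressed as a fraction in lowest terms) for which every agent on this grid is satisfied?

Row 0: (0,0)A 1/1 · (0,4)A 2/2 · (0,5)A 1/1
Row 1: (1,0)A 3/3 · (1,1)A 2/2 · (1,4)A 2/2 · (1,6)A 1/1
Row 2: (2,0)A 3/3 · (2,1)A 4/4 · (2,2)A 2/2 · (2,3)A 2/2 · (2,4)A 4/4 · (2,5)A 3/3 · (2,6)A 3/3
Row 3: (3,0)A 2/2 · (3,1)A 3/3 · (3,4)A 3/3 · (3,5)A 3/3 · (3,6)A 3/3
Row 4: (4,1)A 3/3 · (4,2)A 2/2 · (4,4)A 2/2 · (4,6)A 1/1
Row 5: (5,0)A 2/2 · (5,1)A 4/4 · (5,2)A 3/3 · (5,4)A 1/2
Row 6: (6,0)A 2/2 · (6,1)A 3/3 · (6,2)A 3/3 · (6,3)A 1/2 · (6,4)B 1/3 · (6,5)B 2/2 · (6,6)B 1/1
The smallest same-type fraction is 1/3 at (6,4), which reduces to 1/3. Any threshold above that leaves this agent unsatisfied.

1/3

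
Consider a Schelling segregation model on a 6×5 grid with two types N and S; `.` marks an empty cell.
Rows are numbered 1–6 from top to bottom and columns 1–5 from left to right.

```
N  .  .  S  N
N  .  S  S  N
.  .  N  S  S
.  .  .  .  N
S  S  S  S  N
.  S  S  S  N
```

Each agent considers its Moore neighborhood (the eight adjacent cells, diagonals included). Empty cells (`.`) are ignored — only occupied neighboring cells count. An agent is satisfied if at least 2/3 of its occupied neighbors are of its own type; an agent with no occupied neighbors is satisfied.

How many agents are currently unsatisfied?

Row 1: (1,1)N 1/1 satisfied · (1,4)S 2/4 not · (1,5)N 1/3 not
Row 2: (2,1)N 1/1 satisfied · (2,3)S 3/4 satisfied · (2,4)S 4/7 not · (2,5)N 1/5 not
Row 3: (3,3)N 0/3 not · (3,4)S 3/6 not · (3,5)S 2/4 not
Row 4: (4,5)N 1/4 not
Row 5: (5,1)S 2/2 satisfied · (5,2)S 4/4 satisfied · (5,3)S 5/5 satisfied · (5,4)S 3/6 not · (5,5)N 2/4 not
Row 6: (6,2)S 4/4 satisfied · (6,3)S 5/5 satisfied · (6,4)S 3/5 not · (6,5)N 1/3 not
Unsatisfied: (1,4), (1,5), (2,4), (2,5), (3,3), (3,4), (3,5), (4,5), (5,4), (5,5), (6,4), (6,5) — 12 in total.

12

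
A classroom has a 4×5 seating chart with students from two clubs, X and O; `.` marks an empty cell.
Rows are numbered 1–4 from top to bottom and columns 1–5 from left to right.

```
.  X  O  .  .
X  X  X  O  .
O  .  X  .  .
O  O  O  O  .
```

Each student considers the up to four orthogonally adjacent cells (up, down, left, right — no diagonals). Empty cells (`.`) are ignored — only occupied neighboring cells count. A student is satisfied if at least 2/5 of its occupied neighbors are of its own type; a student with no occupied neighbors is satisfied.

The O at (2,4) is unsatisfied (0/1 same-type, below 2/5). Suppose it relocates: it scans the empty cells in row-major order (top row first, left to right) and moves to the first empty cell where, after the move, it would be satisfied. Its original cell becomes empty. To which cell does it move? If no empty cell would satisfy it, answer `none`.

(1,4)

Vacating (2,4). Empty cells in order:
  (1,1): 0/2 same-type → still unsatisfied.
  (1,4): 1/1 same-type → satisfied — stop here.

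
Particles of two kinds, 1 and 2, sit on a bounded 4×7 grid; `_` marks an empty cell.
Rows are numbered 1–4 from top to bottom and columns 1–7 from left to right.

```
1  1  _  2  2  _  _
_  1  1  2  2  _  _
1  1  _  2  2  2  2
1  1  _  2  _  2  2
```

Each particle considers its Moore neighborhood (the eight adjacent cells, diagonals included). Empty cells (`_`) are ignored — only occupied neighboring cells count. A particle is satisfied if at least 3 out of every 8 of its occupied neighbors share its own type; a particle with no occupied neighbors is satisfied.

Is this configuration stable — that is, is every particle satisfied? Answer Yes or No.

Row 1: (1,1)1 2/2 ✓ · (1,2)1 3/3 ✓ · (1,4)2 3/4 ✓ · (1,5)2 3/3 ✓
Row 2: (2,2)1 5/5 ✓ · (2,3)1 3/6 ✓ · (2,4)2 5/6 ✓ · (2,5)2 6/6 ✓
Row 3: (3,1)1 4/4 ✓ · (3,2)1 5/5 ✓ · (3,4)2 4/5 ✓ · (3,5)2 6/6 ✓ · (3,6)2 5/5 ✓ · (3,7)2 3/3 ✓
Row 4: (4,1)1 3/3 ✓ · (4,2)1 3/3 ✓ · (4,4)2 2/2 ✓ · (4,6)2 4/4 ✓ · (4,7)2 3/3 ✓
All meet the threshold, so the configuration is stable.

Yes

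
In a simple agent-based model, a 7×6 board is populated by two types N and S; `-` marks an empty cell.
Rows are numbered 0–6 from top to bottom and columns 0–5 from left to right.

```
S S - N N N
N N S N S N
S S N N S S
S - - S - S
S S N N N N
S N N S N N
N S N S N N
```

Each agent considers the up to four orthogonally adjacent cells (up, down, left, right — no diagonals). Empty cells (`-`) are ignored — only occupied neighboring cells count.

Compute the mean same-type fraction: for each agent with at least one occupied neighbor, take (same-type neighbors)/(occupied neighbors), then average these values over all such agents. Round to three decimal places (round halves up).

(0,0)S 1/2
(0,1)S 1/2
(0,3)N 2/2
(0,4)N 2/3
(0,5)N 2/2
(1,0)N 1/3
(1,1)N 1/4
(1,2)S 0/3
(1,3)N 2/4
(1,4)S 1/4
(1,5)N 1/3
(2,0)S 2/3
(2,1)S 1/3
(2,2)N 1/3
(2,3)N 2/4
(2,4)S 2/3
(2,5)S 2/3
(3,0)S 2/2
(3,3)S 0/2
(3,5)S 1/2
(4,0)S 3/3
(4,1)S 1/3
(4,2)N 2/3
(4,3)N 2/4
(4,4)N 3/3
(4,5)N 2/3
(5,0)S 1/3
(5,1)N 1/4
(5,2)N 3/4
(5,3)S 1/4
(5,4)N 3/4
(5,5)N 3/3
(6,0)N 0/2
(6,1)S 0/3
(6,2)N 1/3
(6,3)S 1/3
(6,4)N 2/3
(6,5)N 2/2
Sum over 38 agents: 1/2 + 1/2 + 2/2 + 2/3 + 2/2 + 1/3 + 1/4 + 0/3 + 2/4 + 1/4 + 1/3 + 2/3 + 1/3 + 1/3 + 2/4 + 2/3 + 2/3 + 2/2 + 0/2 + 1/2 + 3/3 + 1/3 + 2/3 + 2/4 + 3/3 + 2/3 + 1/3 + 1/4 + 3/4 + 1/4 + 3/4 + 3/3 + 0/2 + 0/3 + 1/3 + 1/3 + 2/3 + 2/2 = 119/6; mean = 119/6 ÷ 38 = 119/228 = 0.521929… → 0.522.

0.522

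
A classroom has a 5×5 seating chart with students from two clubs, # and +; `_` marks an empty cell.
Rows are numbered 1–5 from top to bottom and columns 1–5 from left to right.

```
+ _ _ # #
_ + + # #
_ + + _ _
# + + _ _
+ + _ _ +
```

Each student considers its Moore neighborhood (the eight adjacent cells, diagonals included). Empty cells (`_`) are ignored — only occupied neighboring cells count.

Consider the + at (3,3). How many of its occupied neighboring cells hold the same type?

Occupied neighbors of (3,3): (2,2)=+, (2,3)=+, (2,4)=#, (3,2)=+, (4,2)=+, (4,3)=+.
Same type (+): 5 of 6.

5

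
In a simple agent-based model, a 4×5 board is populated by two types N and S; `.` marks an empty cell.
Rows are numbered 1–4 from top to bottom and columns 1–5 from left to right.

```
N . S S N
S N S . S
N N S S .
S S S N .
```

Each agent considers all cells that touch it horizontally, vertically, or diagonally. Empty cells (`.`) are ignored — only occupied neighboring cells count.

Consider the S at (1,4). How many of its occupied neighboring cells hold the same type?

3

Occupied neighbors of (1,4): (1,3)=S, (1,5)=N, (2,3)=S, (2,5)=S.
Same type (S): 3 of 4.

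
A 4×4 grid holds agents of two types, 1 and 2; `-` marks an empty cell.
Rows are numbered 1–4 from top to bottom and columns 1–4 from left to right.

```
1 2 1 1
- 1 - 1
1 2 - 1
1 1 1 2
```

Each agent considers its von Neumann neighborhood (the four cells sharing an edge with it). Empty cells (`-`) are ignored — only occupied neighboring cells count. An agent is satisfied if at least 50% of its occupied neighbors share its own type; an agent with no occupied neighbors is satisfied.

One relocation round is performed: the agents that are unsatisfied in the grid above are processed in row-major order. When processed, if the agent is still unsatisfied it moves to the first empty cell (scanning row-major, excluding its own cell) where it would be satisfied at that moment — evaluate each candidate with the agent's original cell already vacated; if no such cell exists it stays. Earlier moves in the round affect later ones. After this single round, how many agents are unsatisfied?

2

Initially unsatisfied (in order): (1,1), (1,2), (2,2), (3,2), (4,4).
  (1,1) → (2,1).
  (1,2): no empty cell satisfies it; stays.
  (2,2) → (1,1).
  (3,2) → (2,2).
  (4,4): no empty cell satisfies it; stays.
Resulting grid:
1 2 1 1
1 2 - 1
1 - - 1
1 1 1 2
Unsatisfied now: (1,2), (4,4).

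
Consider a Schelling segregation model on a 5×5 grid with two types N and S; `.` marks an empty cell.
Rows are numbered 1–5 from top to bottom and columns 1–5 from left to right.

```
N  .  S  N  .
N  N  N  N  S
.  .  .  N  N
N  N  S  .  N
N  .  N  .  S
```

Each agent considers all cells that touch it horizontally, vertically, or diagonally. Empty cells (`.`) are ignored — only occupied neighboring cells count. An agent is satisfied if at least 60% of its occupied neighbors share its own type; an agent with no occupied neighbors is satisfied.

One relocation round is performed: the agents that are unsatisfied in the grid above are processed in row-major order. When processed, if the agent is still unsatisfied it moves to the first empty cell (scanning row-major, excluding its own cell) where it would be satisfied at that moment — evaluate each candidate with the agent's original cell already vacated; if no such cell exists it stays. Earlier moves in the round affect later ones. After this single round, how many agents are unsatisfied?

Initially unsatisfied (in order): (1,3), (1,4), (2,5), (4,3), (5,3), (5,5).
  (1,3): no empty cell satisfies it; stays.
  (1,4) → (1,2).
  (2,5): no empty cell satisfies it; stays.
  (4,3): no empty cell satisfies it; stays.
  (5,3) → (3,1).
  (5,5): no empty cell satisfies it; stays.
Resulting grid:
N N S . .
N N N N S
N . . N N
N N S . N
N . . . S
Unsatisfied now: (1,3), (2,5), (4,3), (5,5).

4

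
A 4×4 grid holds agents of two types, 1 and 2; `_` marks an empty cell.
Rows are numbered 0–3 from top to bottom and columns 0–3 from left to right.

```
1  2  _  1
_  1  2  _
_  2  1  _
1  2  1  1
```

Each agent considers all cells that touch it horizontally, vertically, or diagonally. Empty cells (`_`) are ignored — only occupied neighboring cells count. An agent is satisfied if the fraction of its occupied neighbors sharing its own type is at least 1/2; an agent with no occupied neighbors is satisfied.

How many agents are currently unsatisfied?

7

(0,0)1 1/2 satisfied
(0,1)2 1/3 not
(0,3)1 0/1 not
(1,1)1 2/5 not
(1,2)2 2/5 not
(2,1)2 2/6 not
(2,2)1 3/6 satisfied
(3,0)1 0/2 not
(3,1)2 1/4 not
(3,2)1 2/4 satisfied
(3,3)1 2/2 satisfied
Unsatisfied: (0,1), (0,3), (1,1), (1,2), (2,1), (3,0), (3,1) — 7 in total.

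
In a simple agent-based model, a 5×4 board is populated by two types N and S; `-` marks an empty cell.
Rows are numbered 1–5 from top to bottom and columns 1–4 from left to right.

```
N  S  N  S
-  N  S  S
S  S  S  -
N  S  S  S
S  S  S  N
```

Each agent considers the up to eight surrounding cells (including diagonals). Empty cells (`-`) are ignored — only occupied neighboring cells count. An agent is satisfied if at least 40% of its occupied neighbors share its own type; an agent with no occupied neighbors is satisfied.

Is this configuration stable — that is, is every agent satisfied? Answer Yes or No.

(1,1)N 1/2 satisfied
(1,2)S 1/4 not
(1,3)N 1/5 not
(1,4)S 2/3 satisfied
(2,2)N 2/7 not
(2,3)S 5/7 satisfied
(2,4)S 3/4 satisfied
(3,1)S 2/4 satisfied
(3,2)S 5/7 satisfied
(3,3)S 6/7 satisfied
(4,1)N 0/5 not
(4,2)S 7/8 satisfied
(4,3)S 6/7 satisfied
(4,4)S 3/4 satisfied
(5,1)S 2/3 satisfied
(5,2)S 4/5 satisfied
(5,3)S 4/5 satisfied
(5,4)N 0/3 not
For instance (1,2) has only 1/4 same-type neighbors, below 2/5.

No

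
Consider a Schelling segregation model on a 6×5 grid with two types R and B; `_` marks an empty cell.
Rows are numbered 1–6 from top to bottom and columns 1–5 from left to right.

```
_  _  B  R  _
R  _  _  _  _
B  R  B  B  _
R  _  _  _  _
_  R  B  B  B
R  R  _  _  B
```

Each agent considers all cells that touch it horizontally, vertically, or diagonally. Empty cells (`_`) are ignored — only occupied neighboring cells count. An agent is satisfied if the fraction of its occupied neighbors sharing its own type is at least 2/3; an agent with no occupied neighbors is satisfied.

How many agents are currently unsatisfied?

Row 1: (1,3)B 0/1 unhappy · (1,4)R 0/1 unhappy
Row 2: (2,1)R 1/2 unhappy
Row 3: (3,1)B 0/3 unhappy · (3,2)R 2/4 unhappy · (3,3)B 1/2 unhappy · (3,4)B 1/1 ok
Row 4: (4,1)R 2/3 ok
Row 5: (5,2)R 3/4 ok · (5,3)B 1/3 unhappy · (5,4)B 3/3 ok · (5,5)B 2/2 ok
Row 6: (6,1)R 2/2 ok · (6,2)R 2/3 ok · (6,5)B 2/2 ok
Unsatisfied: (1,3), (1,4), (2,1), (3,1), (3,2), (3,3), (5,3) — 7 in total.

7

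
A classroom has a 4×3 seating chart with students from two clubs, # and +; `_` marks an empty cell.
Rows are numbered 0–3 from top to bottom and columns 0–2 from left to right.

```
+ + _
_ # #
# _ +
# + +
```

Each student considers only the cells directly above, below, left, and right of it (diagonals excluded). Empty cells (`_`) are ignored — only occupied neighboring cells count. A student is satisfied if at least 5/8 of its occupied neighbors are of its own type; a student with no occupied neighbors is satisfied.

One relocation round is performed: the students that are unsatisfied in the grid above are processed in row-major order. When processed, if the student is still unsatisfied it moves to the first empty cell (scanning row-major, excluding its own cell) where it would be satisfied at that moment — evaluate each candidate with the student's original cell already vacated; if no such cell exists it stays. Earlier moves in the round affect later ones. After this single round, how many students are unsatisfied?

Initially unsatisfied (in order): (0,1), (1,1), (1,2), (2,2), (3,0), (3,1).
  (0,1): no empty cell satisfies it; stays.
  (1,1): no empty cell satisfies it; stays.
  (1,2) → (1,0).
  (2,2): now satisfied by earlier moves; stays.
  (3,0): no empty cell satisfies it; stays.
  (3,1) → (0,2).
Resulting grid:
+ + +
# # _
# _ +
# _ +
Unsatisfied now: (0,0), (1,1).

2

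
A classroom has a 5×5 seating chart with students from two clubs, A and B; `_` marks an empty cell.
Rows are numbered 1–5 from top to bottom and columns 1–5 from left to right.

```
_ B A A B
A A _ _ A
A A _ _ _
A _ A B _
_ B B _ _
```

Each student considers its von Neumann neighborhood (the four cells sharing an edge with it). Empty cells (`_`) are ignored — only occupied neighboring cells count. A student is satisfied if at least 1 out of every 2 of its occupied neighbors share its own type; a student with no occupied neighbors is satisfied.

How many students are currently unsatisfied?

(1,2)B 0/2 ✗
(1,3)A 1/2 ✓
(1,4)A 1/2 ✓
(1,5)B 0/2 ✗
(2,1)A 2/2 ✓
(2,2)A 2/3 ✓
(2,5)A 0/1 ✗
(3,1)A 3/3 ✓
(3,2)A 2/2 ✓
(4,1)A 1/1 ✓
(4,3)A 0/2 ✗
(4,4)B 0/1 ✗
(5,2)B 1/1 ✓
(5,3)B 1/2 ✓
Unsatisfied: (1,2), (1,5), (2,5), (4,3), (4,4) — 5 in total.

5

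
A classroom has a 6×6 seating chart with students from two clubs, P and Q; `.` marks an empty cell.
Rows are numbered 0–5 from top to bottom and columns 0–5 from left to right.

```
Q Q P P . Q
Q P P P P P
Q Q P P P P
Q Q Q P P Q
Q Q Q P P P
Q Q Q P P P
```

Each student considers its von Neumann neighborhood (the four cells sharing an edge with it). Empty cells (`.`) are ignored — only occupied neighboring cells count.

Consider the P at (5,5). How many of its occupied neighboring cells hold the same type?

2

Occupied neighbors of (5,5): (4,5)=P, (5,4)=P.
Same type (P): 2 of 2.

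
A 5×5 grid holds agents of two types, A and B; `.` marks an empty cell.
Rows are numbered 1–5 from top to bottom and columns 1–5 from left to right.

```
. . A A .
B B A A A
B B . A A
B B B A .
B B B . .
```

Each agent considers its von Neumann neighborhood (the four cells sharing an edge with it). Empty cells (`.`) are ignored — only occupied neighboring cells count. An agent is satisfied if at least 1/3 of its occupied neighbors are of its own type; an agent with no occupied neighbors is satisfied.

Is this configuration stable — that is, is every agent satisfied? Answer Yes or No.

(1,3)A 2/2 ✓
(1,4)A 2/2 ✓
(2,1)B 2/2 ✓
(2,2)B 2/3 ✓
(2,3)A 2/3 ✓
(2,4)A 4/4 ✓
(2,5)A 2/2 ✓
(3,1)B 3/3 ✓
(3,2)B 3/3 ✓
(3,4)A 3/3 ✓
(3,5)A 2/2 ✓
(4,1)B 3/3 ✓
(4,2)B 4/4 ✓
(4,3)B 2/3 ✓
(4,4)A 1/2 ✓
(5,1)B 2/2 ✓
(5,2)B 3/3 ✓
(5,3)B 2/2 ✓
All meet the threshold, so the configuration is stable.

Yes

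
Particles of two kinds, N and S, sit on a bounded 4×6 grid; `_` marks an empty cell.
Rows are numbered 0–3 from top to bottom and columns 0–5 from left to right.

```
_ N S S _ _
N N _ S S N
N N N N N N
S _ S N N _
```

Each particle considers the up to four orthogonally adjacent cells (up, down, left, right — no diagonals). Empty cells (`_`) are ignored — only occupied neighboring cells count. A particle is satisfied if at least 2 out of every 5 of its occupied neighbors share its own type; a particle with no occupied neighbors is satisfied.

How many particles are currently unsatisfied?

3

Row 0: (0,1)N 1/2 satisfied · (0,2)S 1/2 satisfied · (0,3)S 2/2 satisfied
Row 1: (1,0)N 2/2 satisfied · (1,1)N 3/3 satisfied · (1,3)S 2/3 satisfied · (1,4)S 1/3 not · (1,5)N 1/2 satisfied
Row 2: (2,0)N 2/3 satisfied · (2,1)N 3/3 satisfied · (2,2)N 2/3 satisfied · (2,3)N 3/4 satisfied · (2,4)N 3/4 satisfied · (2,5)N 2/2 satisfied
Row 3: (3,0)S 0/1 not · (3,2)S 0/2 not · (3,3)N 2/3 satisfied · (3,4)N 2/2 satisfied
Unsatisfied: (1,4), (3,0), (3,2) — 3 in total.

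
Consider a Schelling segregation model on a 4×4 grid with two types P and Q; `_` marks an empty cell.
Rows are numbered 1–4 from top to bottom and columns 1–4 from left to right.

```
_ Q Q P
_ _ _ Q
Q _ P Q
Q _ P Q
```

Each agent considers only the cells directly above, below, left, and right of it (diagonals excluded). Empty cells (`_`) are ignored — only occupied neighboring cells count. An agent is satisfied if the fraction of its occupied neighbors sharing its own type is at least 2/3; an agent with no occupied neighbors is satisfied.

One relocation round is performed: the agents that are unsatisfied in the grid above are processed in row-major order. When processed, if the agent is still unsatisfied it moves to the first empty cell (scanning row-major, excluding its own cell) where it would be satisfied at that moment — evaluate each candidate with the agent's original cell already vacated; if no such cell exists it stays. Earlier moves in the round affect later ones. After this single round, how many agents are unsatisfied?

1

Initially unsatisfied (in order): (1,3), (1,4), (2,4), (3,3), (4,3), (4,4).
  (1,3) → (1,1).
  (1,4): no empty cell satisfies it; stays.
  (2,4) → (2,1).
  (3,3) → (2,3).
  (4,3) → (1,3).
  (4,4): now satisfied by earlier moves; stays.
Resulting grid:
Q Q P P
Q _ P _
Q _ _ Q
Q _ _ Q
Unsatisfied now: (1,2).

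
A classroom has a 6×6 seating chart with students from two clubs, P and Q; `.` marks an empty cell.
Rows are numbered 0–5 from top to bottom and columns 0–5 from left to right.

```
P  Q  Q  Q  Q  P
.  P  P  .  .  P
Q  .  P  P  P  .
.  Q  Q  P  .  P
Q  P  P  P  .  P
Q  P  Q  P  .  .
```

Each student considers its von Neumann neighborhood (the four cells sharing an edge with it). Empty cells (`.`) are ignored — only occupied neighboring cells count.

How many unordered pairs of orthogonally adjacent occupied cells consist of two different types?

13

Scan each occupied cell's neighbors to the right and below so each pair is counted once.
Row 0: P(0,0)–Q(0,1)≠ Q(0,1)–Q(0,2)= Q(0,1)–P(1,1)≠ Q(0,2)–Q(0,3)= Q(0,2)–P(1,2)≠ Q(0,3)–Q(0,4)= Q(0,4)–P(0,5)≠ P(0,5)–P(1,5)=  → 4/8 unlike.
Row 1: P(1,1)–P(1,2)= P(1,2)–P(2,2)=  → 0/2 unlike.
Row 2: P(2,2)–P(2,3)= P(2,2)–Q(3,2)≠ P(2,3)–P(2,4)= P(2,3)–P(3,3)=  → 1/4 unlike.
Row 3: Q(3,1)–Q(3,2)= Q(3,1)–P(4,1)≠ Q(3,2)–P(3,3)≠ Q(3,2)–P(4,2)≠ P(3,3)–P(4,3)= P(3,5)–P(4,5)=  → 3/6 unlike.
Row 4: Q(4,0)–P(4,1)≠ Q(4,0)–Q(5,0)= P(4,1)–P(4,2)= P(4,1)–P(5,1)= P(4,2)–P(4,3)= P(4,2)–Q(5,2)≠ P(4,3)–P(5,3)=  → 2/7 unlike.
Row 5: Q(5,0)–P(5,1)≠ P(5,1)–Q(5,2)≠ Q(5,2)–P(5,3)≠  → 3/3 unlike.
Total adjacent occupied pairs: 30; unlike-type pairs: 13.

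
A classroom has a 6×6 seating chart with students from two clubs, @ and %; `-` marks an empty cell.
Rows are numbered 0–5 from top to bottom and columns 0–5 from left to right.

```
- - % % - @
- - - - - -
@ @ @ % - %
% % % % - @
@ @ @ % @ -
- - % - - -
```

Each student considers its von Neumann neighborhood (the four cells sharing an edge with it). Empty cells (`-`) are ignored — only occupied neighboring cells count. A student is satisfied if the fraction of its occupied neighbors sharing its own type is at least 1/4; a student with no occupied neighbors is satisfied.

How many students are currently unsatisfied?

Row 0: (0,2)% 1/1 ✓ · (0,3)% 1/1 ✓ · (0,5)@ 0/0 ✓
Row 2: (2,0)@ 1/2 ✓ · (2,1)@ 2/3 ✓ · (2,2)@ 1/3 ✓ · (2,3)% 1/2 ✓ · (2,5)% 0/1 ✗
Row 3: (3,0)% 1/3 ✓ · (3,1)% 2/4 ✓ · (3,2)% 2/4 ✓ · (3,3)% 3/3 ✓ · (3,5)@ 0/1 ✗
Row 4: (4,0)@ 1/2 ✓ · (4,1)@ 2/3 ✓ · (4,2)@ 1/4 ✓ · (4,3)% 1/3 ✓ · (4,4)@ 0/1 ✗
Row 5: (5,2)% 0/1 ✗
Unsatisfied: (2,5), (3,5), (4,4), (5,2) — 4 in total.

4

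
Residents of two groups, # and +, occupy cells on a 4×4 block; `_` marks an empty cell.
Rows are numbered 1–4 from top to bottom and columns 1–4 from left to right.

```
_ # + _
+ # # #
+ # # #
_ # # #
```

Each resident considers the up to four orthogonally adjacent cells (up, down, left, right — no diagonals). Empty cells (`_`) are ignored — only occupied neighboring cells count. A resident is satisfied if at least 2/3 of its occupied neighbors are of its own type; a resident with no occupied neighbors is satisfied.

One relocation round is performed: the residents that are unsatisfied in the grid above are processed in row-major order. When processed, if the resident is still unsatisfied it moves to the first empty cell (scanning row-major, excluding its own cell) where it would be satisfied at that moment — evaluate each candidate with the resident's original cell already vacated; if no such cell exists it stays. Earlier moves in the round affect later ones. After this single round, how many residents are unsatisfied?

4

Initially unsatisfied (in order): (1,2), (1,3), (2,1), (3,1).
  (1,2): no empty cell satisfies it; stays.
  (1,3): no empty cell satisfies it; stays.
  (2,1): no empty cell satisfies it; stays.
  (3,1): no empty cell satisfies it; stays.
Resulting grid:
_ # + _
+ # # #
+ # # #
_ # # #
Unsatisfied now: (1,2), (1,3), (2,1), (3,1).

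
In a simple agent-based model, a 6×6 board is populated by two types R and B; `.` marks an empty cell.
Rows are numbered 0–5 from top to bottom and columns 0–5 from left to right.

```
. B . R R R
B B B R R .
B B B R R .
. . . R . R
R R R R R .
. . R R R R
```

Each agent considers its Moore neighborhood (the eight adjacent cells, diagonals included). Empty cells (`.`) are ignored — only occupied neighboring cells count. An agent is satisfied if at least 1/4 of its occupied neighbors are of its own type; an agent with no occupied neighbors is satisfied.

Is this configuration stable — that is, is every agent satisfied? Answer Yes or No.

Yes

(0,1)B 3/3 satisfied
(0,3)R 3/4 satisfied
(0,4)R 4/4 satisfied
(0,5)R 2/2 satisfied
(1,0)B 4/4 satisfied
(1,1)B 6/6 satisfied
(1,2)B 4/7 satisfied
(1,3)R 5/7 satisfied
(1,4)R 6/6 satisfied
(2,0)B 3/3 satisfied
(2,1)B 5/5 satisfied
(2,2)B 3/6 satisfied
(2,3)R 4/6 satisfied
(2,4)R 5/5 satisfied
(3,3)R 5/6 satisfied
(3,5)R 2/2 satisfied
(4,0)R 1/1 satisfied
(4,1)R 3/3 satisfied
(4,2)R 5/5 satisfied
(4,3)R 6/6 satisfied
(4,4)R 6/6 satisfied
(5,2)R 4/4 satisfied
(5,3)R 5/5 satisfied
(5,4)R 4/4 satisfied
(5,5)R 2/2 satisfied
All meet the threshold, so the configuration is stable.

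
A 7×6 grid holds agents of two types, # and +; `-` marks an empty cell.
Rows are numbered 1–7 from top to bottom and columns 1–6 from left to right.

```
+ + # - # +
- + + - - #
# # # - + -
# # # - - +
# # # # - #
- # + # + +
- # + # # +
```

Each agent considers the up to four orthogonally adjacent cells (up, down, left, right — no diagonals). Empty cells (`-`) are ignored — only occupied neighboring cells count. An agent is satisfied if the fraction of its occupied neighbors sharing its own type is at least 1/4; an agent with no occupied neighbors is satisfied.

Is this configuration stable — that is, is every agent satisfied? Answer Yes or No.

No

(1,1)+ 1/1 satisfied
(1,2)+ 2/3 satisfied
(1,3)# 0/2 not
(1,5)# 0/1 not
(1,6)+ 0/2 not
(2,2)+ 2/3 satisfied
(2,3)+ 1/3 satisfied
(2,6)# 0/1 not
(3,1)# 2/2 satisfied
(3,2)# 3/4 satisfied
(3,3)# 2/3 satisfied
(3,5)+ 0/0 satisfied
(4,1)# 3/3 satisfied
(4,2)# 4/4 satisfied
(4,3)# 3/3 satisfied
(4,6)+ 0/1 not
(5,1)# 2/2 satisfied
(5,2)# 4/4 satisfied
(5,3)# 3/4 satisfied
(5,4)# 2/2 satisfied
(5,6)# 0/2 not
(6,2)# 2/3 satisfied
(6,3)+ 1/4 satisfied
(6,4)# 2/4 satisfied
(6,5)+ 1/3 satisfied
(6,6)+ 2/3 satisfied
(7,2)# 1/2 satisfied
(7,3)+ 1/3 satisfied
(7,4)# 2/3 satisfied
(7,5)# 1/3 satisfied
(7,6)+ 1/2 satisfied
For instance (1,3) has only 0/2 same-type neighbors, below 1/4.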